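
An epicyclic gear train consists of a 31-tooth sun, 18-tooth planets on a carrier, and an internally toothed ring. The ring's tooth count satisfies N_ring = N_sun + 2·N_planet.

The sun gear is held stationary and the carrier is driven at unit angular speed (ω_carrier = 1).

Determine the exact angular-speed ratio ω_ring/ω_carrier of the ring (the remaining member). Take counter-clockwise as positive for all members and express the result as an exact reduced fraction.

98/67

N_ring = 31 + 2·18 = 67
31(ω_s−ω_c) = −67(ω_r−ω_c),  ω_s=0, ω_c=1
ω_r = 1 − (31/67)(0−1) = 98/67
ω_r/ω_c = 98/67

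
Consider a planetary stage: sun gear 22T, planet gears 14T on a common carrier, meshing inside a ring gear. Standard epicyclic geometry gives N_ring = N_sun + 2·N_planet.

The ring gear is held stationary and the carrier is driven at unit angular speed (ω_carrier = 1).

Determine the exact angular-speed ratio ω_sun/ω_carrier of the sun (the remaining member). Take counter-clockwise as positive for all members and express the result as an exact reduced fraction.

36/11

N_ring = 22 + 2·14 = 50
22(ω_s−ω_c) = −50(ω_r−ω_c),  ω_r=0, ω_c=1
ω_s = 1 − (50/22)(0−1) = 36/11
ω_s/ω_c = 36/11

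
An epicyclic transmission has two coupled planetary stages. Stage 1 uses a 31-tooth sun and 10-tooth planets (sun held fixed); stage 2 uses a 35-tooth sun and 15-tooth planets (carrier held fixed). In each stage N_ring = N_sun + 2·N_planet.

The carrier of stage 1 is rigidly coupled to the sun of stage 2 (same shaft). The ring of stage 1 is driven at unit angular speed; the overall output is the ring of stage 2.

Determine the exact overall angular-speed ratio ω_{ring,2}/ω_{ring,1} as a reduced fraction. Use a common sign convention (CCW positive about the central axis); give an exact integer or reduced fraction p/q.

-357/1066

Stage 1: N_ring = 31 + 2·10 = 51
Stage 1: 31(ω_s−ω_c) = −51(ω_r−ω_c),  ω_s=0, ω_r=1
Stage 1: 31(0−ω_c) = −51(1−ω_c)  ⇒  82ω_c = 51  ⇒  ω_c = 51/82
  ⇒ ω_c¹/ω_r¹ = 51/82
Stage 2: N_ring = 35 + 2·15 = 65
Stage 2: 35(ω_s−ω_c) = −65(ω_r−ω_c),  ω_c=0, ω_s=1
Stage 2: ω_r = 0 − (35/65)(1−0) = -7/13
  ⇒ ω_r²/ω_s² = -7/13
Coupling ω_s² = ω_c¹ ⇒ overall = 51/82 × -7/13 = -357/1066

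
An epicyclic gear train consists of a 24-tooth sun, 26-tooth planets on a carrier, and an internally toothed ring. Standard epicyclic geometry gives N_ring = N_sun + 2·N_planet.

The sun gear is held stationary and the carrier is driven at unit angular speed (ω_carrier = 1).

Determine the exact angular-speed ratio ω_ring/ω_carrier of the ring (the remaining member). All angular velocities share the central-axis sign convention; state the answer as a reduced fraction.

N_ring = 24 + 2·26 = 76
24(ω_s−ω_c) = −76(ω_r−ω_c),  ω_s=0, ω_c=1
ω_r = 1 − (24/76)(0−1) = 25/19
ω_r/ω_c = 25/19

25/19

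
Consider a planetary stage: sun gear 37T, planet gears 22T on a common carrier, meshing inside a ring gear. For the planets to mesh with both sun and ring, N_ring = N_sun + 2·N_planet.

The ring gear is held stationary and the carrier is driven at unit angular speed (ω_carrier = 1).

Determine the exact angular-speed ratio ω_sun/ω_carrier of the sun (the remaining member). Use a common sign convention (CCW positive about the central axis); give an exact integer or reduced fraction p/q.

118/37

N_ring = 37 + 2·22 = 81
37(ω_s−ω_c) = −81(ω_r−ω_c),  ω_r=0, ω_c=1
ω_s = 1 − (81/37)(0−1) = 118/37
ω_s/ω_c = 118/37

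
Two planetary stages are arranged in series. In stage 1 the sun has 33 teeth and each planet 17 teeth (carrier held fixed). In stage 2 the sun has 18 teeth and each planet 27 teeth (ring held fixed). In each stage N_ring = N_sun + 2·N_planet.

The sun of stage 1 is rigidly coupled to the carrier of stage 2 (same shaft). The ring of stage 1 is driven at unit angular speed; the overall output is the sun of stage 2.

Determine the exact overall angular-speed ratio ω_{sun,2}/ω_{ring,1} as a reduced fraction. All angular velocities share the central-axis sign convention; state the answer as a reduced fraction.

-335/33

Stage 1: N_ring = 33 + 2·17 = 67
Stage 1: 33(ω_s−ω_c) = −67(ω_r−ω_c),  ω_c=0, ω_r=1
Stage 1: ω_s = 0 − (67/33)(1−0) = -67/33
  ⇒ ω_s¹/ω_r¹ = -67/33
Stage 2: N_ring = 18 + 2·27 = 72
Stage 2: 18(ω_s−ω_c) = −72(ω_r−ω_c),  ω_r=0, ω_c=1
Stage 2: ω_s = 1 − (72/18)(0−1) = 5
  ⇒ ω_s²/ω_c² = 5
Coupling ω_c² = ω_s¹ ⇒ overall = -67/33 × 5 = -335/33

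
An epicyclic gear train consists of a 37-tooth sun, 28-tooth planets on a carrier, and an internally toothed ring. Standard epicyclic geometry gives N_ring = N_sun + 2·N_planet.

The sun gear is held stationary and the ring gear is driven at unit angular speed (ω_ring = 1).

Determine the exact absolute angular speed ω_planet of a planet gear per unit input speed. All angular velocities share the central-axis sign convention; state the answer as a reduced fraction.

93/56

N_ring = 37 + 2·28 = 93
37(ω_s−ω_c) = −93(ω_r−ω_c),  ω_s=0, ω_r=1
37(0−ω_c) = −93(1−ω_c)  ⇒  130ω_c = 93  ⇒  ω_c = 93/130
sun–planet: 37·(0−93/130) = −28·(ω_p−ω_c)  ⇒  ω_p−ω_c = −(37/28)·(-93/130) = 3441/3640
ω_p = 93/130 + 3441/3640 = 93/56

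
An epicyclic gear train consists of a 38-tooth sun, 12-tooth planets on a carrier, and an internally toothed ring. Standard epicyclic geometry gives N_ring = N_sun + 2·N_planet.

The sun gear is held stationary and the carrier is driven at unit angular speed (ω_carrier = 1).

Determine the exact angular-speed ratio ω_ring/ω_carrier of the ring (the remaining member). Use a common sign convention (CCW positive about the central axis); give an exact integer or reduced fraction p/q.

N_ring = 38 + 2·12 = 62
38(ω_s−ω_c) = −62(ω_r−ω_c),  ω_s=0, ω_c=1
ω_r = 1 − (38/62)(0−1) = 50/31
ω_r/ω_c = 50/31

50/31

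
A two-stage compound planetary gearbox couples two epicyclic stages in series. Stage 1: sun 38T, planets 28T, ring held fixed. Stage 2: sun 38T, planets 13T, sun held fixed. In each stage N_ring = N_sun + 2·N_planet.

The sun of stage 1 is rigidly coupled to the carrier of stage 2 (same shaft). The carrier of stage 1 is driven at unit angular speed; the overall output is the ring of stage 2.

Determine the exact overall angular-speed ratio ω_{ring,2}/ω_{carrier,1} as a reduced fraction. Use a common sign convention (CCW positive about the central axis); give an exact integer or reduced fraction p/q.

Stage 1: N_ring = 38 + 2·28 = 94
Stage 1: 38(ω_s−ω_c) = −94(ω_r−ω_c),  ω_r=0, ω_c=1
Stage 1: ω_s = 1 − (94/38)(0−1) = 66/19
  ⇒ ω_s¹/ω_c¹ = 66/19
Stage 2: N_ring = 38 + 2·13 = 64
Stage 2: 38(ω_s−ω_c) = −64(ω_r−ω_c),  ω_s=0, ω_c=1
Stage 2: ω_r = 1 − (38/64)(0−1) = 51/32
  ⇒ ω_r²/ω_c² = 51/32
Coupling ω_c² = ω_s¹ ⇒ overall = 66/19 × 51/32 = 1683/304

1683/304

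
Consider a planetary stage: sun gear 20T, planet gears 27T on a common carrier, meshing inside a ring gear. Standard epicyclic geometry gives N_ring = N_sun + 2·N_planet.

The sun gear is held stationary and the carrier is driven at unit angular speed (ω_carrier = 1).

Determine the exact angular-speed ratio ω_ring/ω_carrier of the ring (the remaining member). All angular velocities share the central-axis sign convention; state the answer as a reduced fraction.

N_ring = 20 + 2·27 = 74
20(ω_s−ω_c) = −74(ω_r−ω_c),  ω_s=0, ω_c=1
ω_r = 1 − (20/74)(0−1) = 47/37
ω_r/ω_c = 47/37

47/37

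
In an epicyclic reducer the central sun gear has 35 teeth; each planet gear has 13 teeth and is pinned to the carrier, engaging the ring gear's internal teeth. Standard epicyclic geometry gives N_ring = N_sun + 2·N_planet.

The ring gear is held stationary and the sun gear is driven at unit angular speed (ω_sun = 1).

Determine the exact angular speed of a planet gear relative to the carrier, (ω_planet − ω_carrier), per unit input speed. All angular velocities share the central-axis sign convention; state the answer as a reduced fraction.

N_ring = 35 + 2·13 = 61
35(ω_s−ω_c) = −61(ω_r−ω_c),  ω_r=0, ω_s=1
35(1−ω_c) = −61(0−ω_c)  ⇒  96ω_c = 35  ⇒  ω_c = 35/96
sun–planet: 35·(1−35/96) = −13·(ω_p−ω_c)  ⇒  ω_p−ω_c = −(35/13)·(61/96) = -2135/1248

-2135/1248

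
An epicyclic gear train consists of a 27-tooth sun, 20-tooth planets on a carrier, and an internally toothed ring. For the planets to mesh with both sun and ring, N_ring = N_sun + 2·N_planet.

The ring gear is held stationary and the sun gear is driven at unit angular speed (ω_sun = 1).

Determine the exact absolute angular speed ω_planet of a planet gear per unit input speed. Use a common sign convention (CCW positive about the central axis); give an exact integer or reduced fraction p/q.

-27/40

N_ring = 27 + 2·20 = 67
27(ω_s−ω_c) = −67(ω_r−ω_c),  ω_r=0, ω_s=1
27(1−ω_c) = −67(0−ω_c)  ⇒  94ω_c = 27  ⇒  ω_c = 27/94
sun–planet: 27·(1−27/94) = −20·(ω_p−ω_c)  ⇒  ω_p−ω_c = −(27/20)·(67/94) = -1809/1880
ω_p = 27/94 − 1809/1880 = -27/40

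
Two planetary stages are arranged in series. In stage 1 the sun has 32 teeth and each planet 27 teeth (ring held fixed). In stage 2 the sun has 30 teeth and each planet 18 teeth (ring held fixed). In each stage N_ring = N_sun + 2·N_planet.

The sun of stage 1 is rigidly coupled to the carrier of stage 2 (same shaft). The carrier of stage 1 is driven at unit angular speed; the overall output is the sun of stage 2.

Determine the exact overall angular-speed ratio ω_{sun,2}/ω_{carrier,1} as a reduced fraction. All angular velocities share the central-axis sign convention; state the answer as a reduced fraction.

59/5

Stage 1: N_ring = 32 + 2·27 = 86
Stage 1: 32(ω_s−ω_c) = −86(ω_r−ω_c),  ω_r=0, ω_c=1
Stage 1: ω_s = 1 − (86/32)(0−1) = 59/16
  ⇒ ω_s¹/ω_c¹ = 59/16
Stage 2: N_ring = 30 + 2·18 = 66
Stage 2: 30(ω_s−ω_c) = −66(ω_r−ω_c),  ω_r=0, ω_c=1
Stage 2: ω_s = 1 − (66/30)(0−1) = 16/5
  ⇒ ω_s²/ω_c² = 16/5
Coupling ω_c² = ω_s¹ ⇒ overall = 59/16 × 16/5 = 59/5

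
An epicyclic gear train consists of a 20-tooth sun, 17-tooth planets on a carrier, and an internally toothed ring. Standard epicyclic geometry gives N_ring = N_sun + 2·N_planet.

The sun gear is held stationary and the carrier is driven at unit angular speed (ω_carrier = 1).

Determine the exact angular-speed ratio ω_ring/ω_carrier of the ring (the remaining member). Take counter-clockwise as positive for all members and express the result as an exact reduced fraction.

37/27

N_ring = 20 + 2·17 = 54
20(ω_s−ω_c) = −54(ω_r−ω_c),  ω_s=0, ω_c=1
ω_r = 1 − (20/54)(0−1) = 37/27
ω_r/ω_c = 37/27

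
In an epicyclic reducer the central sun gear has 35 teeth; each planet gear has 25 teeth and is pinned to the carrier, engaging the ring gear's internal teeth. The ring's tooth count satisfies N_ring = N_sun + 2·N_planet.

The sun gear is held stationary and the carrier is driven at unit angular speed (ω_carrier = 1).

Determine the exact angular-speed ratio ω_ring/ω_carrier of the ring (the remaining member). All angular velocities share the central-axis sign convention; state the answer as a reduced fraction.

N_ring = 35 + 2·25 = 85
35(ω_s−ω_c) = −85(ω_r−ω_c),  ω_s=0, ω_c=1
ω_r = 1 − (35/85)(0−1) = 24/17
ω_r/ω_c = 24/17

24/17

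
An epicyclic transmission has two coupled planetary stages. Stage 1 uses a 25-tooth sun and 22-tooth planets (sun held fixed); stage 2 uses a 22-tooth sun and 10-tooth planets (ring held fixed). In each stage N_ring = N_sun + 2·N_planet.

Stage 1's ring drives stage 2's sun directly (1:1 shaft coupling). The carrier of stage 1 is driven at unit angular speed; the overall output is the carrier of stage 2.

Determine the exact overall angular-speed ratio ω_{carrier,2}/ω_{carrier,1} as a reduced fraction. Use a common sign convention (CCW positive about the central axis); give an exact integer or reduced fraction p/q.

517/1104

Stage 1: N_ring = 25 + 2·22 = 69
Stage 1: 25(ω_s−ω_c) = −69(ω_r−ω_c),  ω_s=0, ω_c=1
Stage 1: ω_r = 1 − (25/69)(0−1) = 94/69
  ⇒ ω_r¹/ω_c¹ = 94/69
Stage 2: N_ring = 22 + 2·10 = 42
Stage 2: 22(ω_s−ω_c) = −42(ω_r−ω_c),  ω_r=0, ω_s=1
Stage 2: 22(1−ω_c) = −42(0−ω_c)  ⇒  64ω_c = 22  ⇒  ω_c = 11/32
  ⇒ ω_c²/ω_s² = 11/32
Coupling ω_s² = ω_r¹ ⇒ overall = 94/69 × 11/32 = 517/1104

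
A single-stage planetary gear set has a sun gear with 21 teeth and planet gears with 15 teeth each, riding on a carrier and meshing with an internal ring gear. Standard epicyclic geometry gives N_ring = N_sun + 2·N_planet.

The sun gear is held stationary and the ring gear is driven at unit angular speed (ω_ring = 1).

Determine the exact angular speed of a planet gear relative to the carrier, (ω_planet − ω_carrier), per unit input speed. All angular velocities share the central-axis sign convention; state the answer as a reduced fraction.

119/120

N_ring = 21 + 2·15 = 51
21(ω_s−ω_c) = −51(ω_r−ω_c),  ω_s=0, ω_r=1
21(0−ω_c) = −51(1−ω_c)  ⇒  72ω_c = 51  ⇒  ω_c = 17/24
sun–planet: 21·(0−17/24) = −15·(ω_p−ω_c)  ⇒  ω_p−ω_c = −(21/15)·(-17/24) = 119/120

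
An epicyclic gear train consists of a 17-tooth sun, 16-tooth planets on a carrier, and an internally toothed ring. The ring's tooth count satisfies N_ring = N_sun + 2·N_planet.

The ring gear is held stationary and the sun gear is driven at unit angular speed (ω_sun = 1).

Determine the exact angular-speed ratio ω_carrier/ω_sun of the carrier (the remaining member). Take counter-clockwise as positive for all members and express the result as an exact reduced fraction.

17/66

N_ring = 17 + 2·16 = 49
17(ω_s−ω_c) = −49(ω_r−ω_c),  ω_r=0, ω_s=1
17(1−ω_c) = −49(0−ω_c)  ⇒  66ω_c = 17  ⇒  ω_c = 17/66
ω_c/ω_s = 17/66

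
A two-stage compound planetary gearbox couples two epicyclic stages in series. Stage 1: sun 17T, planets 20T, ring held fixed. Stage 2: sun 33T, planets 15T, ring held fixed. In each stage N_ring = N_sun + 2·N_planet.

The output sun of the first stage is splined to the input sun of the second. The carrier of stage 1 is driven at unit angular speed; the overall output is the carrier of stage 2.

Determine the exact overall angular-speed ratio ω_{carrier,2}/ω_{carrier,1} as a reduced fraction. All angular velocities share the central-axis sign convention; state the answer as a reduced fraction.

407/272

Stage 1: N_ring = 17 + 2·20 = 57
Stage 1: 17(ω_s−ω_c) = −57(ω_r−ω_c),  ω_r=0, ω_c=1
Stage 1: ω_s = 1 − (57/17)(0−1) = 74/17
  ⇒ ω_s¹/ω_c¹ = 74/17
Stage 2: N_ring = 33 + 2·15 = 63
Stage 2: 33(ω_s−ω_c) = −63(ω_r−ω_c),  ω_r=0, ω_s=1
Stage 2: 33(1−ω_c) = −63(0−ω_c)  ⇒  96ω_c = 33  ⇒  ω_c = 11/32
  ⇒ ω_c²/ω_s² = 11/32
Coupling ω_s² = ω_s¹ ⇒ overall = 74/17 × 11/32 = 407/272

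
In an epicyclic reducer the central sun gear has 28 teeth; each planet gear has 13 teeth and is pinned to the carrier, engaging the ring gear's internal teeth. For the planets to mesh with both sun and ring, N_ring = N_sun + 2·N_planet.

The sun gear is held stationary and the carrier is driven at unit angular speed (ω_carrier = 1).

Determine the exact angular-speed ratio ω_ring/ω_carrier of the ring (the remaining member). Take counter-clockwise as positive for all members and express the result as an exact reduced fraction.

41/27

N_ring = 28 + 2·13 = 54
28(ω_s−ω_c) = −54(ω_r−ω_c),  ω_s=0, ω_c=1
ω_r = 1 − (28/54)(0−1) = 41/27
ω_r/ω_c = 41/27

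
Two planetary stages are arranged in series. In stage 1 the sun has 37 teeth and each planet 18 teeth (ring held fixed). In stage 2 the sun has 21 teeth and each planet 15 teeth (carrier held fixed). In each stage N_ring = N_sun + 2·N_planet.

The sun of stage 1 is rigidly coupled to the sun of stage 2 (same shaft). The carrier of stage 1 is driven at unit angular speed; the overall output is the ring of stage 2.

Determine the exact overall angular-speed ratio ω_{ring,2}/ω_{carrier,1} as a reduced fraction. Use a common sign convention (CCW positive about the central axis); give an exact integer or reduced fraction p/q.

-770/629

Stage 1: N_ring = 37 + 2·18 = 73
Stage 1: 37(ω_s−ω_c) = −73(ω_r−ω_c),  ω_r=0, ω_c=1
Stage 1: ω_s = 1 − (73/37)(0−1) = 110/37
  ⇒ ω_s¹/ω_c¹ = 110/37
Stage 2: N_ring = 21 + 2·15 = 51
Stage 2: 21(ω_s−ω_c) = −51(ω_r−ω_c),  ω_c=0, ω_s=1
Stage 2: ω_r = 0 − (21/51)(1−0) = -7/17
  ⇒ ω_r²/ω_s² = -7/17
Coupling ω_s² = ω_s¹ ⇒ overall = 110/37 × -7/17 = -770/629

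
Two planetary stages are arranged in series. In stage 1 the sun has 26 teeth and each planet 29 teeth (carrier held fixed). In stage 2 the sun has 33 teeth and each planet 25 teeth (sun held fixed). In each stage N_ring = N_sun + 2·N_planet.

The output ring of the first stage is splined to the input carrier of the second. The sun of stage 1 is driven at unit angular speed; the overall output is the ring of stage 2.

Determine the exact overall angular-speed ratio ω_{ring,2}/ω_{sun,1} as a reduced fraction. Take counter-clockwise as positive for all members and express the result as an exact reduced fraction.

-754/1743

Stage 1: N_ring = 26 + 2·29 = 84
Stage 1: 26(ω_s−ω_c) = −84(ω_r−ω_c),  ω_c=0, ω_s=1
Stage 1: ω_r = 0 − (26/84)(1−0) = -13/42
  ⇒ ω_r¹/ω_s¹ = -13/42
Stage 2: N_ring = 33 + 2·25 = 83
Stage 2: 33(ω_s−ω_c) = −83(ω_r−ω_c),  ω_s=0, ω_c=1
Stage 2: ω_r = 1 − (33/83)(0−1) = 116/83
  ⇒ ω_r²/ω_c² = 116/83
Coupling ω_c² = ω_r¹ ⇒ overall = -13/42 × 116/83 = -754/1743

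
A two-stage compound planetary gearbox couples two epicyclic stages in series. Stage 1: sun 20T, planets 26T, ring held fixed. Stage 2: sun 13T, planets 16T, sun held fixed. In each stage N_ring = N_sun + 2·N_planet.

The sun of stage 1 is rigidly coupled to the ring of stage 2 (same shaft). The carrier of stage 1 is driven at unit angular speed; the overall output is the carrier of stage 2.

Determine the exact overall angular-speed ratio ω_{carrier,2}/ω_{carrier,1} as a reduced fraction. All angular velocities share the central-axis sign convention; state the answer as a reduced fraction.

207/58

Stage 1: N_ring = 20 + 2·26 = 72
Stage 1: 20(ω_s−ω_c) = −72(ω_r−ω_c),  ω_r=0, ω_c=1
Stage 1: ω_s = 1 − (72/20)(0−1) = 23/5
  ⇒ ω_s¹/ω_c¹ = 23/5
Stage 2: N_ring = 13 + 2·16 = 45
Stage 2: 13(ω_s−ω_c) = −45(ω_r−ω_c),  ω_s=0, ω_r=1
Stage 2: 13(0−ω_c) = −45(1−ω_c)  ⇒  58ω_c = 45  ⇒  ω_c = 45/58
  ⇒ ω_c²/ω_r² = 45/58
Coupling ω_r² = ω_s¹ ⇒ overall = 23/5 × 45/58 = 207/58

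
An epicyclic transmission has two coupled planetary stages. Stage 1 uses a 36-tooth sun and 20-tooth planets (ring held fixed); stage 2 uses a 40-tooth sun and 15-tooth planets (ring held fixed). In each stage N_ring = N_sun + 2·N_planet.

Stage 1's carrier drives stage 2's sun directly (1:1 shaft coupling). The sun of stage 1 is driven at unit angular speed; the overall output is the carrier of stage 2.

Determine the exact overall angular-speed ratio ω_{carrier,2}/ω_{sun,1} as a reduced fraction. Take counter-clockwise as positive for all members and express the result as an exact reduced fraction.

Stage 1: N_ring = 36 + 2·20 = 76
Stage 1: 36(ω_s−ω_c) = −76(ω_r−ω_c),  ω_r=0, ω_s=1
Stage 1: 36(1−ω_c) = −76(0−ω_c)  ⇒  112ω_c = 36  ⇒  ω_c = 9/28
  ⇒ ω_c¹/ω_s¹ = 9/28
Stage 2: N_ring = 40 + 2·15 = 70
Stage 2: 40(ω_s−ω_c) = −70(ω_r−ω_c),  ω_r=0, ω_s=1
Stage 2: 40(1−ω_c) = −70(0−ω_c)  ⇒  110ω_c = 40  ⇒  ω_c = 4/11
  ⇒ ω_c²/ω_s² = 4/11
Coupling ω_s² = ω_c¹ ⇒ overall = 9/28 × 4/11 = 9/77

9/77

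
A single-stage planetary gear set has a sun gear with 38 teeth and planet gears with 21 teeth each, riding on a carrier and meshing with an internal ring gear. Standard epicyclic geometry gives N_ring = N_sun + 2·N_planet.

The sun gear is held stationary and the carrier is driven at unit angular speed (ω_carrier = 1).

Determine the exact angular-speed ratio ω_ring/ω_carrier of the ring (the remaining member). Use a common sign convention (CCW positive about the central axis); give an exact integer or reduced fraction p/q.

N_ring = 38 + 2·21 = 80
38(ω_s−ω_c) = −80(ω_r−ω_c),  ω_s=0, ω_c=1
ω_r = 1 − (38/80)(0−1) = 59/40
ω_r/ω_c = 59/40

59/40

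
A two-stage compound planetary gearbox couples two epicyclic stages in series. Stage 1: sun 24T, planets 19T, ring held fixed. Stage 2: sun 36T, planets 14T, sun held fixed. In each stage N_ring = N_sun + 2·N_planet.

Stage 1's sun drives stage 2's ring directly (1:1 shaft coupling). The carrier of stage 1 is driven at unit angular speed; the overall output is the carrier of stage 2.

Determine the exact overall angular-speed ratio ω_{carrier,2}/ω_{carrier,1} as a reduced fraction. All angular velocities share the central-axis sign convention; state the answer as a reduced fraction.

172/75

Stage 1: N_ring = 24 + 2·19 = 62
Stage 1: 24(ω_s−ω_c) = −62(ω_r−ω_c),  ω_r=0, ω_c=1
Stage 1: ω_s = 1 − (62/24)(0−1) = 43/12
  ⇒ ω_s¹/ω_c¹ = 43/12
Stage 2: N_ring = 36 + 2·14 = 64
Stage 2: 36(ω_s−ω_c) = −64(ω_r−ω_c),  ω_s=0, ω_r=1
Stage 2: 36(0−ω_c) = −64(1−ω_c)  ⇒  100ω_c = 64  ⇒  ω_c = 16/25
  ⇒ ω_c²/ω_r² = 16/25
Coupling ω_r² = ω_s¹ ⇒ overall = 43/12 × 16/25 = 172/75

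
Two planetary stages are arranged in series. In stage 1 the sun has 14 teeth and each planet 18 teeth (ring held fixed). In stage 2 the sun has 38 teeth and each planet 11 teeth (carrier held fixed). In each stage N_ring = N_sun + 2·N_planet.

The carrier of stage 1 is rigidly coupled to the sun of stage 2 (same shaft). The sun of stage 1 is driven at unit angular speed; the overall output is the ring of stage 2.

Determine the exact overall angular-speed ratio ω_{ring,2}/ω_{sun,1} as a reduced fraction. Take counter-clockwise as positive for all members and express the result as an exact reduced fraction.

-133/960

Stage 1: N_ring = 14 + 2·18 = 50
Stage 1: 14(ω_s−ω_c) = −50(ω_r−ω_c),  ω_r=0, ω_s=1
Stage 1: 14(1−ω_c) = −50(0−ω_c)  ⇒  64ω_c = 14  ⇒  ω_c = 7/32
  ⇒ ω_c¹/ω_s¹ = 7/32
Stage 2: N_ring = 38 + 2·11 = 60
Stage 2: 38(ω_s−ω_c) = −60(ω_r−ω_c),  ω_c=0, ω_s=1
Stage 2: ω_r = 0 − (38/60)(1−0) = -19/30
  ⇒ ω_r²/ω_s² = -19/30
Coupling ω_s² = ω_c¹ ⇒ overall = 7/32 × -19/30 = -133/960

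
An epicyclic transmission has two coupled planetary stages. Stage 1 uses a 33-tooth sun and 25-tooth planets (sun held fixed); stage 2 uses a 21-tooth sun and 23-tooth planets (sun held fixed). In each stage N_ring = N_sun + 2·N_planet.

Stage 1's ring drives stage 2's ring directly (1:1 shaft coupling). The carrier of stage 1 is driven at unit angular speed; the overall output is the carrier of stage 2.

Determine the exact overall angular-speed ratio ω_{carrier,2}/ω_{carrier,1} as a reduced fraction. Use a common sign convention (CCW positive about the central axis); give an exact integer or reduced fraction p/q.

Stage 1: N_ring = 33 + 2·25 = 83
Stage 1: 33(ω_s−ω_c) = −83(ω_r−ω_c),  ω_s=0, ω_c=1
Stage 1: ω_r = 1 − (33/83)(0−1) = 116/83
  ⇒ ω_r¹/ω_c¹ = 116/83
Stage 2: N_ring = 21 + 2·23 = 67
Stage 2: 21(ω_s−ω_c) = −67(ω_r−ω_c),  ω_s=0, ω_r=1
Stage 2: 21(0−ω_c) = −67(1−ω_c)  ⇒  88ω_c = 67  ⇒  ω_c = 67/88
  ⇒ ω_c²/ω_r² = 67/88
Coupling ω_r² = ω_r¹ ⇒ overall = 116/83 × 67/88 = 1943/1826

1943/1826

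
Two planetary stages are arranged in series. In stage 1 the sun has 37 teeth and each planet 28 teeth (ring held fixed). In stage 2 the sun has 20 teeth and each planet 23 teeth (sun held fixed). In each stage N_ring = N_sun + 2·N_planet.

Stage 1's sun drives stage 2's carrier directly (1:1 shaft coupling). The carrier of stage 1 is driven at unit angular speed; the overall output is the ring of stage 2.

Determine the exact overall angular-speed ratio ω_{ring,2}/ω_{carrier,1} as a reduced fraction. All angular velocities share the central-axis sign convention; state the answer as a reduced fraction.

Stage 1: N_ring = 37 + 2·28 = 93
Stage 1: 37(ω_s−ω_c) = −93(ω_r−ω_c),  ω_r=0, ω_c=1
Stage 1: ω_s = 1 − (93/37)(0−1) = 130/37
  ⇒ ω_s¹/ω_c¹ = 130/37
Stage 2: N_ring = 20 + 2·23 = 66
Stage 2: 20(ω_s−ω_c) = −66(ω_r−ω_c),  ω_s=0, ω_c=1
Stage 2: ω_r = 1 − (20/66)(0−1) = 43/33
  ⇒ ω_r²/ω_c² = 43/33
Coupling ω_c² = ω_s¹ ⇒ overall = 130/37 × 43/33 = 5590/1221

5590/1221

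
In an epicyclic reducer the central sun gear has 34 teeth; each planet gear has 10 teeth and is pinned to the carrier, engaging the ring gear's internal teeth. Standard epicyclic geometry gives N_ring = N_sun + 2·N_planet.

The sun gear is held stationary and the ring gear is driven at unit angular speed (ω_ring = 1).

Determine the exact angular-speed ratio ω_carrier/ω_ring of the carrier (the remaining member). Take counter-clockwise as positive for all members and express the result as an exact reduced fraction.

N_ring = 34 + 2·10 = 54
34(ω_s−ω_c) = −54(ω_r−ω_c),  ω_s=0, ω_r=1
34(0−ω_c) = −54(1−ω_c)  ⇒  88ω_c = 54  ⇒  ω_c = 27/44
ω_c/ω_r = 27/44

27/44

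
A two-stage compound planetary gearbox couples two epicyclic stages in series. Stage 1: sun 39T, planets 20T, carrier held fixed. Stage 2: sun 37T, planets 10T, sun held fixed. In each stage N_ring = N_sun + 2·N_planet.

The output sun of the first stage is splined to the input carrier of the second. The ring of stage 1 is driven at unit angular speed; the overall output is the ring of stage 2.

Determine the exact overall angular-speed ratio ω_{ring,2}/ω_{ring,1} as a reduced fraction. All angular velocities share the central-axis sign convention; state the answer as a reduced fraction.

Stage 1: N_ring = 39 + 2·20 = 79
Stage 1: 39(ω_s−ω_c) = −79(ω_r−ω_c),  ω_c=0, ω_r=1
Stage 1: ω_s = 0 − (79/39)(1−0) = -79/39
  ⇒ ω_s¹/ω_r¹ = -79/39
Stage 2: N_ring = 37 + 2·10 = 57
Stage 2: 37(ω_s−ω_c) = −57(ω_r−ω_c),  ω_s=0, ω_c=1
Stage 2: ω_r = 1 − (37/57)(0−1) = 94/57
  ⇒ ω_r²/ω_c² = 94/57
Coupling ω_c² = ω_s¹ ⇒ overall = -79/39 × 94/57 = -7426/2223

-7426/2223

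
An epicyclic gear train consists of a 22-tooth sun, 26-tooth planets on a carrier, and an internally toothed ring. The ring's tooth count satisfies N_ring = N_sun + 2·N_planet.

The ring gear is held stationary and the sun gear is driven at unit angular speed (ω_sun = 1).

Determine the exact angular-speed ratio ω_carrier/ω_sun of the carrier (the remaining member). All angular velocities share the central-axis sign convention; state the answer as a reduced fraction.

11/48

N_ring = 22 + 2·26 = 74
22(ω_s−ω_c) = −74(ω_r−ω_c),  ω_r=0, ω_s=1
22(1−ω_c) = −74(0−ω_c)  ⇒  96ω_c = 22  ⇒  ω_c = 11/48
ω_c/ω_s = 11/48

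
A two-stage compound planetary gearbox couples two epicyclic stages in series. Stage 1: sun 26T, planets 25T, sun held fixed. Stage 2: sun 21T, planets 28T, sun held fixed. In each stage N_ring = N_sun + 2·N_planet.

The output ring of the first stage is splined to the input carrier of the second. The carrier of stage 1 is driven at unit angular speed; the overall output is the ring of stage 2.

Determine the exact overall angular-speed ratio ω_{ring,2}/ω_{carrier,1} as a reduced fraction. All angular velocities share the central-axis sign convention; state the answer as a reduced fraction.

357/209

Stage 1: N_ring = 26 + 2·25 = 76
Stage 1: 26(ω_s−ω_c) = −76(ω_r−ω_c),  ω_s=0, ω_c=1
Stage 1: ω_r = 1 − (26/76)(0−1) = 51/38
  ⇒ ω_r¹/ω_c¹ = 51/38
Stage 2: N_ring = 21 + 2·28 = 77
Stage 2: 21(ω_s−ω_c) = −77(ω_r−ω_c),  ω_s=0, ω_c=1
Stage 2: ω_r = 1 − (21/77)(0−1) = 14/11
  ⇒ ω_r²/ω_c² = 14/11
Coupling ω_c² = ω_r¹ ⇒ overall = 51/38 × 14/11 = 357/209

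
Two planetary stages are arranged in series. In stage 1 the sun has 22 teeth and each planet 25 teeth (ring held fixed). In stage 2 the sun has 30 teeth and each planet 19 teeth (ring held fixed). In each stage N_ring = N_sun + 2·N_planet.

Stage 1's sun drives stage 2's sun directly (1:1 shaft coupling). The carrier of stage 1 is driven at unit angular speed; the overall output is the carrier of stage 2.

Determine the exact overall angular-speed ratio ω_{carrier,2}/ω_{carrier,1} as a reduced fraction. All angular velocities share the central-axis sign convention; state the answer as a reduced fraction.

705/539

Stage 1: N_ring = 22 + 2·25 = 72
Stage 1: 22(ω_s−ω_c) = −72(ω_r−ω_c),  ω_r=0, ω_c=1
Stage 1: ω_s = 1 − (72/22)(0−1) = 47/11
  ⇒ ω_s¹/ω_c¹ = 47/11
Stage 2: N_ring = 30 + 2·19 = 68
Stage 2: 30(ω_s−ω_c) = −68(ω_r−ω_c),  ω_r=0, ω_s=1
Stage 2: 30(1−ω_c) = −68(0−ω_c)  ⇒  98ω_c = 30  ⇒  ω_c = 15/49
  ⇒ ω_c²/ω_s² = 15/49
Coupling ω_s² = ω_s¹ ⇒ overall = 47/11 × 15/49 = 705/539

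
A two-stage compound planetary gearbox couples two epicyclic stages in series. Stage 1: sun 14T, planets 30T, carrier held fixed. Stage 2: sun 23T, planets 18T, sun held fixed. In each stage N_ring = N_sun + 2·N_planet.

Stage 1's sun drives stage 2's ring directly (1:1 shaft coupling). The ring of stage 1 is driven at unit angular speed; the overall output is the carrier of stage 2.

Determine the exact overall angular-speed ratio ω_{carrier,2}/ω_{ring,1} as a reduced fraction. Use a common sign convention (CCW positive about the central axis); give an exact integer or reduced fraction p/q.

Stage 1: N_ring = 14 + 2·30 = 74
Stage 1: 14(ω_s−ω_c) = −74(ω_r−ω_c),  ω_c=0, ω_r=1
Stage 1: ω_s = 0 − (74/14)(1−0) = -37/7
  ⇒ ω_s¹/ω_r¹ = -37/7
Stage 2: N_ring = 23 + 2·18 = 59
Stage 2: 23(ω_s−ω_c) = −59(ω_r−ω_c),  ω_s=0, ω_r=1
Stage 2: 23(0−ω_c) = −59(1−ω_c)  ⇒  82ω_c = 59  ⇒  ω_c = 59/82
  ⇒ ω_c²/ω_r² = 59/82
Coupling ω_r² = ω_s¹ ⇒ overall = -37/7 × 59/82 = -2183/574

-2183/574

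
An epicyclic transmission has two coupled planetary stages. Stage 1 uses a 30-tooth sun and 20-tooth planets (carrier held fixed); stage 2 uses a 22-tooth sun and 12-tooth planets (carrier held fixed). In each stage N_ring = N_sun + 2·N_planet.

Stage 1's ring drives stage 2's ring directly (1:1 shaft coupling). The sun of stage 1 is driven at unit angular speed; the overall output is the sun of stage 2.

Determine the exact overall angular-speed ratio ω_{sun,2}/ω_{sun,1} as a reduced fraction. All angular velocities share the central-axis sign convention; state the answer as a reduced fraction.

69/77

Stage 1: N_ring = 30 + 2·20 = 70
Stage 1: 30(ω_s−ω_c) = −70(ω_r−ω_c),  ω_c=0, ω_s=1
Stage 1: ω_r = 0 − (30/70)(1−0) = -3/7
  ⇒ ω_r¹/ω_s¹ = -3/7
Stage 2: N_ring = 22 + 2·12 = 46
Stage 2: 22(ω_s−ω_c) = −46(ω_r−ω_c),  ω_c=0, ω_r=1
Stage 2: ω_s = 0 − (46/22)(1−0) = -23/11
  ⇒ ω_s²/ω_r² = -23/11
Coupling ω_r² = ω_r¹ ⇒ overall = -3/7 × -23/11 = 69/77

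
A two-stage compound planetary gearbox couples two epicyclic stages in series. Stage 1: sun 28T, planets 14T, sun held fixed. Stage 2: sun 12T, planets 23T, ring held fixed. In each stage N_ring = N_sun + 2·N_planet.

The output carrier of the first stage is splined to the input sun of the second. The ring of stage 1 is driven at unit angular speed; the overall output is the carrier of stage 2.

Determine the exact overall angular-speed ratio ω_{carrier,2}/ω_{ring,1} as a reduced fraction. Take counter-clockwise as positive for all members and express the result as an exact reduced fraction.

4/35

Stage 1: N_ring = 28 + 2·14 = 56
Stage 1: 28(ω_s−ω_c) = −56(ω_r−ω_c),  ω_s=0, ω_r=1
Stage 1: 28(0−ω_c) = −56(1−ω_c)  ⇒  84ω_c = 56  ⇒  ω_c = 2/3
  ⇒ ω_c¹/ω_r¹ = 2/3
Stage 2: N_ring = 12 + 2·23 = 58
Stage 2: 12(ω_s−ω_c) = −58(ω_r−ω_c),  ω_r=0, ω_s=1
Stage 2: 12(1−ω_c) = −58(0−ω_c)  ⇒  70ω_c = 12  ⇒  ω_c = 6/35
  ⇒ ω_c²/ω_s² = 6/35
Coupling ω_s² = ω_c¹ ⇒ overall = 2/3 × 6/35 = 4/35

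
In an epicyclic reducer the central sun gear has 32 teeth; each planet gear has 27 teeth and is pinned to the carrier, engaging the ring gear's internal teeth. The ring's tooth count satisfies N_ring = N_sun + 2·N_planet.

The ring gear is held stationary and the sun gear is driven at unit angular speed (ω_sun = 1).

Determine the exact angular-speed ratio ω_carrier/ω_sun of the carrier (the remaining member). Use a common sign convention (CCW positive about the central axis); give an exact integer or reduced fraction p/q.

N_ring = 32 + 2·27 = 86
32(ω_s−ω_c) = −86(ω_r−ω_c),  ω_r=0, ω_s=1
32(1−ω_c) = −86(0−ω_c)  ⇒  118ω_c = 32  ⇒  ω_c = 16/59
ω_c/ω_s = 16/59

16/59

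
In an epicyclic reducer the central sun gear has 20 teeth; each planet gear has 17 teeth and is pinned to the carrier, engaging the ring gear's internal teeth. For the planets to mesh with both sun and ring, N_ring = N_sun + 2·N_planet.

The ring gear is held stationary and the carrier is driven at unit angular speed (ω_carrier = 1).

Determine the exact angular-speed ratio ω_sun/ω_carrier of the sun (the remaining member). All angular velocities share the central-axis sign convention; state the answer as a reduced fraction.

37/10

N_ring = 20 + 2·17 = 54
20(ω_s−ω_c) = −54(ω_r−ω_c),  ω_r=0, ω_c=1
ω_s = 1 − (54/20)(0−1) = 37/10
ω_s/ω_c = 37/10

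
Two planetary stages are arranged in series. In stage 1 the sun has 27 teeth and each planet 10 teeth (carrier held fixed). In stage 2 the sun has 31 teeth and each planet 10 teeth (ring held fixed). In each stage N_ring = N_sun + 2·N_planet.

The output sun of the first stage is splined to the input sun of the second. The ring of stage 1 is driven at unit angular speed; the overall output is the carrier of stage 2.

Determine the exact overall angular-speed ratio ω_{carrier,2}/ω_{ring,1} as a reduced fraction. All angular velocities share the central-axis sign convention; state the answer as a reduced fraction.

Stage 1: N_ring = 27 + 2·10 = 47
Stage 1: 27(ω_s−ω_c) = −47(ω_r−ω_c),  ω_c=0, ω_r=1
Stage 1: ω_s = 0 − (47/27)(1−0) = -47/27
  ⇒ ω_s¹/ω_r¹ = -47/27
Stage 2: N_ring = 31 + 2·10 = 51
Stage 2: 31(ω_s−ω_c) = −51(ω_r−ω_c),  ω_r=0, ω_s=1
Stage 2: 31(1−ω_c) = −51(0−ω_c)  ⇒  82ω_c = 31  ⇒  ω_c = 31/82
  ⇒ ω_c²/ω_s² = 31/82
Coupling ω_s² = ω_s¹ ⇒ overall = -47/27 × 31/82 = -1457/2214

-1457/2214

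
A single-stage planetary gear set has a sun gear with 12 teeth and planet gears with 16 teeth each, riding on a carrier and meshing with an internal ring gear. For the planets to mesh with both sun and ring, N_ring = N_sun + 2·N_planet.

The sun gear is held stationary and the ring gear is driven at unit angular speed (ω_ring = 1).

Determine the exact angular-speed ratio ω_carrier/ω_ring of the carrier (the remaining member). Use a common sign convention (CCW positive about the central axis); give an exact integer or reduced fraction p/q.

N_ring = 12 + 2·16 = 44
12(ω_s−ω_c) = −44(ω_r−ω_c),  ω_s=0, ω_r=1
12(0−ω_c) = −44(1−ω_c)  ⇒  56ω_c = 44  ⇒  ω_c = 11/14
ω_c/ω_r = 11/14

11/14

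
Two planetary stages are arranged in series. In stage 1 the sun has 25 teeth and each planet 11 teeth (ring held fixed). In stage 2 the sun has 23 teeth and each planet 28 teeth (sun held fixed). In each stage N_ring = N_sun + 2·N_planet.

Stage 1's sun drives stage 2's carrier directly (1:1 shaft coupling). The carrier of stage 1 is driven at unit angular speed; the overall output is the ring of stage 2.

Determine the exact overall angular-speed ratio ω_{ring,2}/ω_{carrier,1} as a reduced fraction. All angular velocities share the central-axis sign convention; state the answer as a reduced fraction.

7344/1975

Stage 1: N_ring = 25 + 2·11 = 47
Stage 1: 25(ω_s−ω_c) = −47(ω_r−ω_c),  ω_r=0, ω_c=1
Stage 1: ω_s = 1 − (47/25)(0−1) = 72/25
  ⇒ ω_s¹/ω_c¹ = 72/25
Stage 2: N_ring = 23 + 2·28 = 79
Stage 2: 23(ω_s−ω_c) = −79(ω_r−ω_c),  ω_s=0, ω_c=1
Stage 2: ω_r = 1 − (23/79)(0−1) = 102/79
  ⇒ ω_r²/ω_c² = 102/79
Coupling ω_c² = ω_s¹ ⇒ overall = 72/25 × 102/79 = 7344/1975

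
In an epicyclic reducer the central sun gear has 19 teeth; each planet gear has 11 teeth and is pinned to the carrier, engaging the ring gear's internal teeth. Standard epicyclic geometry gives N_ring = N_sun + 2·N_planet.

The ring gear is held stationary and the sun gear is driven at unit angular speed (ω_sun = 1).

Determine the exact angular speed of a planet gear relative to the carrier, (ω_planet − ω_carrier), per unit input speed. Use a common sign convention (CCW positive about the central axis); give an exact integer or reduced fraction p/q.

N_ring = 19 + 2·11 = 41
19(ω_s−ω_c) = −41(ω_r−ω_c),  ω_r=0, ω_s=1
19(1−ω_c) = −41(0−ω_c)  ⇒  60ω_c = 19  ⇒  ω_c = 19/60
sun–planet: 19·(1−19/60) = −11·(ω_p−ω_c)  ⇒  ω_p−ω_c = −(19/11)·(41/60) = -779/660

-779/660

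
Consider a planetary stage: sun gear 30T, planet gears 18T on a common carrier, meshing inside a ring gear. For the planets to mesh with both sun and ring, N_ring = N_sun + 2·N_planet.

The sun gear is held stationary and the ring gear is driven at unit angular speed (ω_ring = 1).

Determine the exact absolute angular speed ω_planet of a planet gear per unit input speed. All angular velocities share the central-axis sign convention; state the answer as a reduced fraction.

N_ring = 30 + 2·18 = 66
30(ω_s−ω_c) = −66(ω_r−ω_c),  ω_s=0, ω_r=1
30(0−ω_c) = −66(1−ω_c)  ⇒  96ω_c = 66  ⇒  ω_c = 11/16
sun–planet: 30·(0−11/16) = −18·(ω_p−ω_c)  ⇒  ω_p−ω_c = −(30/18)·(-11/16) = 55/48
ω_p = 11/16 + 55/48 = 11/6

11/6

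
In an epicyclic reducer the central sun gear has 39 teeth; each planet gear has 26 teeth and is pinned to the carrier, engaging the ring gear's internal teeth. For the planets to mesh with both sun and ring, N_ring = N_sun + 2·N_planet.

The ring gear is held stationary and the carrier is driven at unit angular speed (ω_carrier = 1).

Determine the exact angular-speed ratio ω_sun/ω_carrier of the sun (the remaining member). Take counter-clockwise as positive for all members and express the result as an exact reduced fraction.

N_ring = 39 + 2·26 = 91
39(ω_s−ω_c) = −91(ω_r−ω_c),  ω_r=0, ω_c=1
ω_s = 1 − (91/39)(0−1) = 10/3
ω_s/ω_c = 10/3

10/3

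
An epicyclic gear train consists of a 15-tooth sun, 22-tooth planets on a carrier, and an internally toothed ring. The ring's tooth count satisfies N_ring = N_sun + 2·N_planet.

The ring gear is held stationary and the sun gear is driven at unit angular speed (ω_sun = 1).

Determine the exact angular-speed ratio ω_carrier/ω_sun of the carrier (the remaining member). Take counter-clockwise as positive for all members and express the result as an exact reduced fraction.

15/74

N_ring = 15 + 2·22 = 59
15(ω_s−ω_c) = −59(ω_r−ω_c),  ω_r=0, ω_s=1
15(1−ω_c) = −59(0−ω_c)  ⇒  74ω_c = 15  ⇒  ω_c = 15/74
ω_c/ω_s = 15/74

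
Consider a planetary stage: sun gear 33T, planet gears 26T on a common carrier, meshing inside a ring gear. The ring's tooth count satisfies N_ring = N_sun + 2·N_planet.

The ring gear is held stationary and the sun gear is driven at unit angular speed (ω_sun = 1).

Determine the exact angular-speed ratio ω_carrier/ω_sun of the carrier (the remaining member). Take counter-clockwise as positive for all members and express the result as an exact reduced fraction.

33/118

N_ring = 33 + 2·26 = 85
33(ω_s−ω_c) = −85(ω_r−ω_c),  ω_r=0, ω_s=1
33(1−ω_c) = −85(0−ω_c)  ⇒  118ω_c = 33  ⇒  ω_c = 33/118
ω_c/ω_s = 33/118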